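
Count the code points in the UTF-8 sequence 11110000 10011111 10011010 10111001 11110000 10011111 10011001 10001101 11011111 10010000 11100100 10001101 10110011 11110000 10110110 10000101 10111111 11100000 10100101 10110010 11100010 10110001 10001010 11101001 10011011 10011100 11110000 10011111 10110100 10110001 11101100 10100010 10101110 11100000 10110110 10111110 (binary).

Byte at offset 0: 0xF0 = 11110000 → 4-byte char (#1). Advance 4.
Byte at offset 4: 0xF0 = 11110000 → 4-byte char (#2). Advance 4.
Byte at offset 8: 0xDF = 11011111 → 2-byte char (#3). Advance 2.
Byte at offset 10: 0xE4 = 11100100 → 3-byte char (#4). Advance 3.
Byte at offset 13: 0xF0 = 11110000 → 4-byte char (#5). Advance 4.
Byte at offset 17: 0xE0 = 11100000 → 3-byte char (#6). Advance 3.
Byte at offset 20: 0xE2 = 11100010 → 3-byte char (#7). Advance 3.
Byte at offset 23: 0xE9 = 11101001 → 3-byte char (#8). Advance 3.
Byte at offset 26: 0xF0 = 11110000 → 4-byte char (#9). Advance 4.
Byte at offset 30: 0xEC = 11101100 → 3-byte char (#10). Advance 3.
Byte at offset 33: 0xE0 = 11100000 → 3-byte char (#11). Advance 3.
Reached end at offset 36 after 11 code points.

11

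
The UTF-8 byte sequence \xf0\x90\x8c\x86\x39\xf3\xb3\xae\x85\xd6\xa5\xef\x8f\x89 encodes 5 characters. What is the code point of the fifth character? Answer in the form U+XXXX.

U+F3C9

Offset 0: leading byte 0xF0 = 11110000 → 4-byte char #1 = F0 90 8C 86.
Offset 4: leading byte 0x39 = 00111001 → 1-byte char #2 = 39.
Offset 5: leading byte 0xF3 = 11110011 → 4-byte char #3 = F3 B3 AE 85.
Offset 9: leading byte 0xD6 = 11010110 → 2-byte char #4 = D6 A5.
Offset 11: leading byte 0xEF = 11101111 → 3-byte char #5 = EF 8F 89.
Leading byte 0xEF = 11101111 matches 1110xxxx → 3-byte sequence.
Byte 1: 0xEF = 11101111, payload 1111 (4 bits).
Byte 2: 0x8F = 10001111 (10xxxxxx ✓), payload 001111.
Byte 3: 0x89 = 10001001 (10xxxxxx ✓), payload 001001.
Concatenate: 1111001111001001 = 0xF3C9 (16 bits → U+F3C9).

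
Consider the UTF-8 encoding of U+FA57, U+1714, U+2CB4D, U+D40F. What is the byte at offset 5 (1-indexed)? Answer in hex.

0x9C

1-indexed offset 5 is 0-indexed offset 4.
U+FA57 → 3-byte form EF A9 97 at offsets 0–2.
U+1714 → 3-byte form E1 9C 94 at offsets 3–5.
Offset 4 falls in char 2's range; it's byte 2 of E1 9C 94 = 0x9C.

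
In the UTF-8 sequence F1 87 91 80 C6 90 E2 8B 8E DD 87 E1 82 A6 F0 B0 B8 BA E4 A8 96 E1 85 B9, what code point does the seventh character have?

U+4A16

Offset 0: leading byte 0xF1 = 11110001 → 4-byte char #1 = F1 87 91 80.
Offset 4: leading byte 0xC6 = 11000110 → 2-byte char #2 = C6 90.
Offset 6: leading byte 0xE2 = 11100010 → 3-byte char #3 = E2 8B 8E.
Offset 9: leading byte 0xDD = 11011101 → 2-byte char #4 = DD 87.
Offset 11: leading byte 0xE1 = 11100001 → 3-byte char #5 = E1 82 A6.
Offset 14: leading byte 0xF0 = 11110000 → 4-byte char #6 = F0 B0 B8 BA.
Offset 18: leading byte 0xE4 = 11100100 → 3-byte char #7 = E4 A8 96.
Leading byte 0xE4 = 11100100 matches 1110xxxx → 3-byte sequence.
Byte 1: 0xE4 = 11100100, payload 0100 (4 bits).
Byte 2: 0xA8 = 10101000 (10xxxxxx ✓), payload 101000.
Byte 3: 0x96 = 10010110 (10xxxxxx ✓), payload 010110.
Concatenate: 0100101000010110 = 0x4A16 (16 bits → U+4A16).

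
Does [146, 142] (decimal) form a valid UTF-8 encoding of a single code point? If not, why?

invalid (continuation byte with no leading byte)

Byte 0x92 = 10010010 has the form 10xxxxxx — a continuation byte — but there is no preceding leading byte.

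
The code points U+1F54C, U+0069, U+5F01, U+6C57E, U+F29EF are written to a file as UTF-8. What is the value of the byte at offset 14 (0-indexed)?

U+1F54C → 4-byte form F0 9F 95 8C at offsets 0–3.
U+0069 → 1-byte form 69 at offsets 4–4.
U+5F01 → 3-byte form E5 BC 81 at offsets 5–7.
U+6C57E → 4-byte form F1 AC 95 BE at offsets 8–11.
U+F29EF → 4-byte form F3 B2 A7 AF at offsets 12–15.
Offset 14 falls in char 5's range; it's byte 3 of F3 B2 A7 AF = 0xA7.

0xA7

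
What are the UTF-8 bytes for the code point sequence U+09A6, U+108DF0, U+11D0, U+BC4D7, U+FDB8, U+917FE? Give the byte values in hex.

U+09A6: 3-byte form → E0 A6 A6.
U+108DF0: 4-byte form → F4 88 B7 B0.
U+11D0: 3-byte form → E1 87 90.
U+BC4D7: 4-byte form → F2 BC 93 97.
U+FDB8: 3-byte form → EF B6 B8.
U+917FE: 4-byte form → F2 91 9F BE.
Concatenated (21 bytes): E0 A6 A6 F4 88 B7 B0 E1 87 90 F2 BC 93 97 EF B6 B8 F2 91 9F BE.

E0 A6 A6 F4 88 B7 B0 E1 87 90 F2 BC 93 97 EF B6 B8 F2 91 9F BE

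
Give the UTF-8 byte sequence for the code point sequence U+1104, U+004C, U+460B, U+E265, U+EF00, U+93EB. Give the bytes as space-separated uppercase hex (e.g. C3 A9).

U+1104: 3-byte form → E1 84 84.
U+004C: 1-byte form → 4C.
U+460B: 3-byte form → E4 98 8B.
U+E265: 3-byte form → EE 89 A5.
U+EF00: 3-byte form → EE BC 80.
U+93EB: 3-byte form → E9 8F AB.
Concatenated (16 bytes): E1 84 84 4C E4 98 8B EE 89 A5 EE BC 80 E9 8F AB.

E1 84 84 4C E4 98 8B EE 89 A5 EE BC 80 E9 8F AB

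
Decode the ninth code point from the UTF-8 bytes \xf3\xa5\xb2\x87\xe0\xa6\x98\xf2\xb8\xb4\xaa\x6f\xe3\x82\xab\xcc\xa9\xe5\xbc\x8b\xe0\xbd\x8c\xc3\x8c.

U+00CC

Offset 0: leading byte 0xF3 = 11110011 → 4-byte char #1 = F3 A5 B2 87.
Offset 4: leading byte 0xE0 = 11100000 → 3-byte char #2 = E0 A6 98.
Offset 7: leading byte 0xF2 = 11110010 → 4-byte char #3 = F2 B8 B4 AA.
Offset 11: leading byte 0x6F = 01101111 → 1-byte char #4 = 6F.
Offset 12: leading byte 0xE3 = 11100011 → 3-byte char #5 = E3 82 AB.
Offset 15: leading byte 0xCC = 11001100 → 2-byte char #6 = CC A9.
Offset 17: leading byte 0xE5 = 11100101 → 3-byte char #7 = E5 BC 8B.
Offset 20: leading byte 0xE0 = 11100000 → 3-byte char #8 = E0 BD 8C.
Offset 23: leading byte 0xC3 = 11000011 → 2-byte char #9 = C3 8C.
Leading byte 0xC3 = 11000011 matches 110xxxxx → 2-byte sequence.
Byte 1: 0xC3 = 11000011, payload 00011 (5 bits).
Byte 2: 0x8C = 10001100 (10xxxxxx ✓), payload 001100.
Concatenate: 00011001100 = 0xCC (11 bits → U+00CC).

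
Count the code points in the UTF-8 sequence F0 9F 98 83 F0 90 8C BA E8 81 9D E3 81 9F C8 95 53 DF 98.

7

Byte at offset 0: 0xF0 = 11110000 → 4-byte char (#1). Advance 4.
Byte at offset 4: 0xF0 = 11110000 → 4-byte char (#2). Advance 4.
Byte at offset 8: 0xE8 = 11101000 → 3-byte char (#3). Advance 3.
Byte at offset 11: 0xE3 = 11100011 → 3-byte char (#4). Advance 3.
Byte at offset 14: 0xC8 = 11001000 → 2-byte char (#5). Advance 2.
Byte at offset 16: 0x53 = 01010011 → 1-byte char (#6). Advance 1.
Byte at offset 17: 0xDF = 11011111 → 2-byte char (#7). Advance 2.
Reached end at offset 19 after 7 code points.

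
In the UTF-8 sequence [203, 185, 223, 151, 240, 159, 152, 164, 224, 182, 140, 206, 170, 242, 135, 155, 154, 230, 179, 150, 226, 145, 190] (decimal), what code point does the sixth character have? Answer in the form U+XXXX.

Offset 0: leading byte 0xCB = 11001011 → 2-byte char #1 = CB B9.
Offset 2: leading byte 0xDF = 11011111 → 2-byte char #2 = DF 97.
Offset 4: leading byte 0xF0 = 11110000 → 4-byte char #3 = F0 9F 98 A4.
Offset 8: leading byte 0xE0 = 11100000 → 3-byte char #4 = E0 B6 8C.
Offset 11: leading byte 0xCE = 11001110 → 2-byte char #5 = CE AA.
Offset 13: leading byte 0xF2 = 11110010 → 4-byte char #6 = F2 87 9B 9A.
Leading byte 0xF2 = 11110010 matches 11110xxx → 4-byte sequence.
Byte 1: 0xF2 = 11110010, payload 010 (3 bits).
Byte 2: 0x87 = 10000111 (10xxxxxx ✓), payload 000111.
Byte 3: 0x9B = 10011011 (10xxxxxx ✓), payload 011011.
Byte 4: 0x9A = 10011010 (10xxxxxx ✓), payload 011010.
Concatenate: 010000111011011011010 = 0x876DA (21 bits → U+876DA).

U+876DA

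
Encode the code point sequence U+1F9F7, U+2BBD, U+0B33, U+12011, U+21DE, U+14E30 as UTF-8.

U+1F9F7: 4-byte form → F0 9F A7 B7.
U+2BBD: 3-byte form → E2 AE BD.
U+0B33: 3-byte form → E0 AC B3.
U+12011: 4-byte form → F0 92 80 91.
U+21DE: 3-byte form → E2 87 9E.
U+14E30: 4-byte form → F0 94 B8 B0.
Concatenated (21 bytes): F0 9F A7 B7 E2 AE BD E0 AC B3 F0 92 80 91 E2 87 9E F0 94 B8 B0.

F0 9F A7 B7 E2 AE BD E0 AC B3 F0 92 80 91 E2 87 9E F0 94 B8 B0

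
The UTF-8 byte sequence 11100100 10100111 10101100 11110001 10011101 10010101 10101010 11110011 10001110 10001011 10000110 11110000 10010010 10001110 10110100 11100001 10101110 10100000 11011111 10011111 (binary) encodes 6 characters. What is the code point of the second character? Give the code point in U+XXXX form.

Offset 0: leading byte 0xE4 = 11100100 → 3-byte char #1 = E4 A7 AC.
Offset 3: leading byte 0xF1 = 11110001 → 4-byte char #2 = F1 9D 95 AA.
Leading byte 0xF1 = 11110001 matches 11110xxx → 4-byte sequence.
Byte 1: 0xF1 = 11110001, payload 001 (3 bits).
Byte 2: 0x9D = 10011101 (10xxxxxx ✓), payload 011101.
Byte 3: 0x95 = 10010101 (10xxxxxx ✓), payload 010101.
Byte 4: 0xAA = 10101010 (10xxxxxx ✓), payload 101010.
Concatenate: 001011101010101101010 = 0x5D56A (21 bits → U+5D56A).

U+5D56A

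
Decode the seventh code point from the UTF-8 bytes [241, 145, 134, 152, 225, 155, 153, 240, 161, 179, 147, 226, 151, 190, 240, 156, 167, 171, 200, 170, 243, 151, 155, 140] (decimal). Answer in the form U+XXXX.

Offset 0: leading byte 0xF1 = 11110001 → 4-byte char #1 = F1 91 86 98.
Offset 4: leading byte 0xE1 = 11100001 → 3-byte char #2 = E1 9B 99.
Offset 7: leading byte 0xF0 = 11110000 → 4-byte char #3 = F0 A1 B3 93.
Offset 11: leading byte 0xE2 = 11100010 → 3-byte char #4 = E2 97 BE.
Offset 14: leading byte 0xF0 = 11110000 → 4-byte char #5 = F0 9C A7 AB.
Offset 18: leading byte 0xC8 = 11001000 → 2-byte char #6 = C8 AA.
Offset 20: leading byte 0xF3 = 11110011 → 4-byte char #7 = F3 97 9B 8C.
Leading byte 0xF3 = 11110011 matches 11110xxx → 4-byte sequence.
Byte 1: 0xF3 = 11110011, payload 011 (3 bits).
Byte 2: 0x97 = 10010111 (10xxxxxx ✓), payload 010111.
Byte 3: 0x9B = 10011011 (10xxxxxx ✓), payload 011011.
Byte 4: 0x8C = 10001100 (10xxxxxx ✓), payload 001100.
Concatenate: 011010111011011001100 = 0xD76CC (21 bits → U+D76CC).

U+D76CC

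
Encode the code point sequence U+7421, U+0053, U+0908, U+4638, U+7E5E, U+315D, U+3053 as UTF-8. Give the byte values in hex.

U+7421: 3-byte form → E7 90 A1.
U+0053: 1-byte form → 53.
U+0908: 3-byte form → E0 A4 88.
U+4638: 3-byte form → E4 98 B8.
U+7E5E: 3-byte form → E7 B9 9E.
U+315D: 3-byte form → E3 85 9D.
U+3053: 3-byte form → E3 81 93.
Concatenated (19 bytes): E7 90 A1 53 E0 A4 88 E4 98 B8 E7 B9 9E E3 85 9D E3 81 93.

E7 90 A1 53 E0 A4 88 E4 98 B8 E7 B9 9E E3 85 9D E3 81 93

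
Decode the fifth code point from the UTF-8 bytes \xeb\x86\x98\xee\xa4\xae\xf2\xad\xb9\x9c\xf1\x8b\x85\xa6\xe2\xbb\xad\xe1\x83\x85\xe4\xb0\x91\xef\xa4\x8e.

U+2EED

Offset 0: leading byte 0xEB = 11101011 → 3-byte char #1 = EB 86 98.
Offset 3: leading byte 0xEE = 11101110 → 3-byte char #2 = EE A4 AE.
Offset 6: leading byte 0xF2 = 11110010 → 4-byte char #3 = F2 AD B9 9C.
Offset 10: leading byte 0xF1 = 11110001 → 4-byte char #4 = F1 8B 85 A6.
Offset 14: leading byte 0xE2 = 11100010 → 3-byte char #5 = E2 BB AD.
Leading byte 0xE2 = 11100010 matches 1110xxxx → 3-byte sequence.
Byte 1: 0xE2 = 11100010, payload 0010 (4 bits).
Byte 2: 0xBB = 10111011 (10xxxxxx ✓), payload 111011.
Byte 3: 0xAD = 10101101 (10xxxxxx ✓), payload 101101.
Concatenate: 0010111011101101 = 0x2EED (16 bits → U+2EED).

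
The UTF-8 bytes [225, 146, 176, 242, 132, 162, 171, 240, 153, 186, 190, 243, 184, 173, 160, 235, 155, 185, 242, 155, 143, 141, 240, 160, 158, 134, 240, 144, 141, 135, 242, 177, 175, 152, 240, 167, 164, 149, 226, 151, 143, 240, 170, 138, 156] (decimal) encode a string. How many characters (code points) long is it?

Byte at offset 0: 0xE1 = 11100001 → 3-byte char (#1). Advance 3.
Byte at offset 3: 0xF2 = 11110010 → 4-byte char (#2). Advance 4.
Byte at offset 7: 0xF0 = 11110000 → 4-byte char (#3). Advance 4.
Byte at offset 11: 0xF3 = 11110011 → 4-byte char (#4). Advance 4.
Byte at offset 15: 0xEB = 11101011 → 3-byte char (#5). Advance 3.
Byte at offset 18: 0xF2 = 11110010 → 4-byte char (#6). Advance 4.
Byte at offset 22: 0xF0 = 11110000 → 4-byte char (#7). Advance 4.
Byte at offset 26: 0xF0 = 11110000 → 4-byte char (#8). Advance 4.
Byte at offset 30: 0xF2 = 11110010 → 4-byte char (#9). Advance 4.
Byte at offset 34: 0xF0 = 11110000 → 4-byte char (#10). Advance 4.
Byte at offset 38: 0xE2 = 11100010 → 3-byte char (#11). Advance 3.
Byte at offset 41: 0xF0 = 11110000 → 4-byte char (#12). Advance 4.
Reached end at offset 45 after 12 code points.

12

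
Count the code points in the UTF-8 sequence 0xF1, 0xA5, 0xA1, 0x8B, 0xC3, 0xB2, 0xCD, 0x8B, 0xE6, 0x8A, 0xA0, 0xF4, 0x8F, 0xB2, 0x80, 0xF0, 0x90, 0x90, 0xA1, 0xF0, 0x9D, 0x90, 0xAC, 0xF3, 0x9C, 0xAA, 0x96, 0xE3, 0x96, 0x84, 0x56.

10

Byte at offset 0: 0xF1 = 11110001 → 4-byte char (#1). Advance 4.
Byte at offset 4: 0xC3 = 11000011 → 2-byte char (#2). Advance 2.
Byte at offset 6: 0xCD = 11001101 → 2-byte char (#3). Advance 2.
Byte at offset 8: 0xE6 = 11100110 → 3-byte char (#4). Advance 3.
Byte at offset 11: 0xF4 = 11110100 → 4-byte char (#5). Advance 4.
Byte at offset 15: 0xF0 = 11110000 → 4-byte char (#6). Advance 4.
Byte at offset 19: 0xF0 = 11110000 → 4-byte char (#7). Advance 4.
Byte at offset 23: 0xF3 = 11110011 → 4-byte char (#8). Advance 4.
Byte at offset 27: 0xE3 = 11100011 → 3-byte char (#9). Advance 3.
Byte at offset 30: 0x56 = 01010110 → 1-byte char (#10). Advance 1.
Reached end at offset 31 after 10 code points.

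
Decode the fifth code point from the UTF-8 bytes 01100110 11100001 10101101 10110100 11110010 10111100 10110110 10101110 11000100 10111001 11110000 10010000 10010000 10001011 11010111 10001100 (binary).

Offset 0: leading byte 0x66 = 01100110 → 1-byte char #1 = 66.
Offset 1: leading byte 0xE1 = 11100001 → 3-byte char #2 = E1 AD B4.
Offset 4: leading byte 0xF2 = 11110010 → 4-byte char #3 = F2 BC B6 AE.
Offset 8: leading byte 0xC4 = 11000100 → 2-byte char #4 = C4 B9.
Offset 10: leading byte 0xF0 = 11110000 → 4-byte char #5 = F0 90 90 8B.
Leading byte 0xF0 = 11110000 matches 11110xxx → 4-byte sequence.
Byte 1: 0xF0 = 11110000, payload 000 (3 bits).
Byte 2: 0x90 = 10010000 (10xxxxxx ✓), payload 010000.
Byte 3: 0x90 = 10010000 (10xxxxxx ✓), payload 010000.
Byte 4: 0x8B = 10001011 (10xxxxxx ✓), payload 001011.
Concatenate: 000010000010000001011 = 0x1040B (21 bits → U+1040B).

U+1040B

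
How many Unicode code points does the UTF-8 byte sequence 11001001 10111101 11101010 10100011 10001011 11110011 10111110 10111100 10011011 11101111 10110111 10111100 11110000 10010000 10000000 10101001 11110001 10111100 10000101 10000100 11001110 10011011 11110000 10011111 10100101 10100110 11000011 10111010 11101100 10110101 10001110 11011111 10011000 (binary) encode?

Byte at offset 0: 0xC9 = 11001001 → 2-byte char (#1). Advance 2.
Byte at offset 2: 0xEA = 11101010 → 3-byte char (#2). Advance 3.
Byte at offset 5: 0xF3 = 11110011 → 4-byte char (#3). Advance 4.
Byte at offset 9: 0xEF = 11101111 → 3-byte char (#4). Advance 3.
Byte at offset 12: 0xF0 = 11110000 → 4-byte char (#5). Advance 4.
Byte at offset 16: 0xF1 = 11110001 → 4-byte char (#6). Advance 4.
Byte at offset 20: 0xCE = 11001110 → 2-byte char (#7). Advance 2.
Byte at offset 22: 0xF0 = 11110000 → 4-byte char (#8). Advance 4.
Byte at offset 26: 0xC3 = 11000011 → 2-byte char (#9). Advance 2.
Byte at offset 28: 0xEC = 11101100 → 3-byte char (#10). Advance 3.
Byte at offset 31: 0xDF = 11011111 → 2-byte char (#11). Advance 2.
Reached end at offset 33 after 11 code points.

11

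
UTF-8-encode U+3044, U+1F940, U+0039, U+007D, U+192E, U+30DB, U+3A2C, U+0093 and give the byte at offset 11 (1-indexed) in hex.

0xA4

1-indexed offset 11 is 0-indexed offset 10.
U+3044 → 3-byte form E3 81 84 at offsets 0–2.
U+1F940 → 4-byte form F0 9F A5 80 at offsets 3–6.
U+0039 → 1-byte form 39 at offsets 7–7.
U+007D → 1-byte form 7D at offsets 8–8.
U+192E → 3-byte form E1 A4 AE at offsets 9–11.
Offset 10 falls in char 5's range; it's byte 2 of E1 A4 AE = 0xA4.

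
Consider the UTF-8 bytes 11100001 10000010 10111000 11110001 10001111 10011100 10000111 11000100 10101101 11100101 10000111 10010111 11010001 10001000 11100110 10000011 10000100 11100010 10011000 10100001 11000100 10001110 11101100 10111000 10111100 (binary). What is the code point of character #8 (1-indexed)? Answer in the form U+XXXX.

Offset 0: leading byte 0xE1 = 11100001 → 3-byte char #1 = E1 82 B8.
Offset 3: leading byte 0xF1 = 11110001 → 4-byte char #2 = F1 8F 9C 87.
Offset 7: leading byte 0xC4 = 11000100 → 2-byte char #3 = C4 AD.
Offset 9: leading byte 0xE5 = 11100101 → 3-byte char #4 = E5 87 97.
Offset 12: leading byte 0xD1 = 11010001 → 2-byte char #5 = D1 88.
Offset 14: leading byte 0xE6 = 11100110 → 3-byte char #6 = E6 83 84.
Offset 17: leading byte 0xE2 = 11100010 → 3-byte char #7 = E2 98 A1.
Offset 20: leading byte 0xC4 = 11000100 → 2-byte char #8 = C4 8E.
Leading byte 0xC4 = 11000100 matches 110xxxxx → 2-byte sequence.
Byte 1: 0xC4 = 11000100, payload 00100 (5 bits).
Byte 2: 0x8E = 10001110 (10xxxxxx ✓), payload 001110.
Concatenate: 00100001110 = 0x10E (11 bits → U+010E).

U+010E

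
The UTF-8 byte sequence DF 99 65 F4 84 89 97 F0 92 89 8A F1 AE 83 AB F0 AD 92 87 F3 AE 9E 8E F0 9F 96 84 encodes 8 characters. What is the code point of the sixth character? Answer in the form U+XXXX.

U+2D487

Offset 0: leading byte 0xDF = 11011111 → 2-byte char #1 = DF 99.
Offset 2: leading byte 0x65 = 01100101 → 1-byte char #2 = 65.
Offset 3: leading byte 0xF4 = 11110100 → 4-byte char #3 = F4 84 89 97.
Offset 7: leading byte 0xF0 = 11110000 → 4-byte char #4 = F0 92 89 8A.
Offset 11: leading byte 0xF1 = 11110001 → 4-byte char #5 = F1 AE 83 AB.
Offset 15: leading byte 0xF0 = 11110000 → 4-byte char #6 = F0 AD 92 87.
Leading byte 0xF0 = 11110000 matches 11110xxx → 4-byte sequence.
Byte 1: 0xF0 = 11110000, payload 000 (3 bits).
Byte 2: 0xAD = 10101101 (10xxxxxx ✓), payload 101101.
Byte 3: 0x92 = 10010010 (10xxxxxx ✓), payload 010010.
Byte 4: 0x87 = 10000111 (10xxxxxx ✓), payload 000111.
Concatenate: 000101101010010000111 = 0x2D487 (21 bits → U+2D487).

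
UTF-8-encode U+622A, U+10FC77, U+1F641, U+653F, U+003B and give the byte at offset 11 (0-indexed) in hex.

0xE6

U+622A → 3-byte form E6 88 AA at offsets 0–2.
U+10FC77 → 4-byte form F4 8F B1 B7 at offsets 3–6.
U+1F641 → 4-byte form F0 9F 99 81 at offsets 7–10.
U+653F → 3-byte form E6 94 BF at offsets 11–13.
Offset 11 falls in char 4's range; it's byte 1 of E6 94 BF = 0xE6.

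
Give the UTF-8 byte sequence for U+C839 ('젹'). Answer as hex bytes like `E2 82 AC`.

U+C839 = 0xC839 = 51257 decimal. In range U+0800–U+FFFF → 3-byte form: 1110xxxx 10xxxxxx 10xxxxxx.
Binary (16 bits): 1100100000111001.
Split 4+6+6: 1100 | 100000 | 111001.
Byte 1: 11101100 = 0xEC.
Byte 2: 10100000 = 0xA0.
Byte 3: 10111001 = 0xB9.

EC A0 B9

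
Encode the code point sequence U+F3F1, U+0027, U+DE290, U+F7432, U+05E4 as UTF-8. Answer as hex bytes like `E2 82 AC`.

EF 8F B1 27 F3 9E 8A 90 F3 B7 90 B2 D7 A4

U+F3F1: 3-byte form → EF 8F B1.
U+0027: 1-byte form → 27.
U+DE290: 4-byte form → F3 9E 8A 90.
U+F7432: 4-byte form → F3 B7 90 B2.
U+05E4: 2-byte form → D7 A4.
Concatenated (14 bytes): EF 8F B1 27 F3 9E 8A 90 F3 B7 90 B2 D7 A4.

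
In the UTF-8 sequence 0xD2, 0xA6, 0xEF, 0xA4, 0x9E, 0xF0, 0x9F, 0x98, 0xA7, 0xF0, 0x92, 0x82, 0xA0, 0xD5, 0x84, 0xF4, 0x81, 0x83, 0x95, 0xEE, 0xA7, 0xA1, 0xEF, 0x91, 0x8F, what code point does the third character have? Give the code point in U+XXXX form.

Offset 0: leading byte 0xD2 = 11010010 → 2-byte char #1 = D2 A6.
Offset 2: leading byte 0xEF = 11101111 → 3-byte char #2 = EF A4 9E.
Offset 5: leading byte 0xF0 = 11110000 → 4-byte char #3 = F0 9F 98 A7.
Leading byte 0xF0 = 11110000 matches 11110xxx → 4-byte sequence.
Byte 1: 0xF0 = 11110000, payload 000 (3 bits).
Byte 2: 0x9F = 10011111 (10xxxxxx ✓), payload 011111.
Byte 3: 0x98 = 10011000 (10xxxxxx ✓), payload 011000.
Byte 4: 0xA7 = 10100111 (10xxxxxx ✓), payload 100111.
Concatenate: 000011111011000100111 = 0x1F627 (21 bits → U+1F627).

U+1F627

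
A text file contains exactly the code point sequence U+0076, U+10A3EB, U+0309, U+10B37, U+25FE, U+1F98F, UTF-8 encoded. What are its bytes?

U+0076: 1-byte form → 76.
U+10A3EB: 4-byte form → F4 8A 8F AB.
U+0309: 2-byte form → CC 89.
U+10B37: 4-byte form → F0 90 AC B7.
U+25FE: 3-byte form → E2 97 BE.
U+1F98F: 4-byte form → F0 9F A6 8F.
Concatenated (18 bytes): 76 F4 8A 8F AB CC 89 F0 90 AC B7 E2 97 BE F0 9F A6 8F.

76 F4 8A 8F AB CC 89 F0 90 AC B7 E2 97 BE F0 9F A6 8F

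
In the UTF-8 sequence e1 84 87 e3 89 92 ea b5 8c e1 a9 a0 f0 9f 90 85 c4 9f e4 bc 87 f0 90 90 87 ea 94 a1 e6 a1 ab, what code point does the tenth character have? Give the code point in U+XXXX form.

Offset 0: leading byte 0xE1 = 11100001 → 3-byte char #1 = E1 84 87.
Offset 3: leading byte 0xE3 = 11100011 → 3-byte char #2 = E3 89 92.
Offset 6: leading byte 0xEA = 11101010 → 3-byte char #3 = EA B5 8C.
Offset 9: leading byte 0xE1 = 11100001 → 3-byte char #4 = E1 A9 A0.
Offset 12: leading byte 0xF0 = 11110000 → 4-byte char #5 = F0 9F 90 85.
Offset 16: leading byte 0xC4 = 11000100 → 2-byte char #6 = C4 9F.
Offset 18: leading byte 0xE4 = 11100100 → 3-byte char #7 = E4 BC 87.
Offset 21: leading byte 0xF0 = 11110000 → 4-byte char #8 = F0 90 90 87.
Offset 25: leading byte 0xEA = 11101010 → 3-byte char #9 = EA 94 A1.
Offset 28: leading byte 0xE6 = 11100110 → 3-byte char #10 = E6 A1 AB.
Leading byte 0xE6 = 11100110 matches 1110xxxx → 3-byte sequence.
Byte 1: 0xE6 = 11100110, payload 0110 (4 bits).
Byte 2: 0xA1 = 10100001 (10xxxxxx ✓), payload 100001.
Byte 3: 0xAB = 10101011 (10xxxxxx ✓), payload 101011.
Concatenate: 0110100001101011 = 0x686B (16 bits → U+686B).

U+686B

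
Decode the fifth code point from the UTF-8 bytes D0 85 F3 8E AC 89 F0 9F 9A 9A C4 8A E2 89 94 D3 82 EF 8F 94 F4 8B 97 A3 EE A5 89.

Offset 0: leading byte 0xD0 = 11010000 → 2-byte char #1 = D0 85.
Offset 2: leading byte 0xF3 = 11110011 → 4-byte char #2 = F3 8E AC 89.
Offset 6: leading byte 0xF0 = 11110000 → 4-byte char #3 = F0 9F 9A 9A.
Offset 10: leading byte 0xC4 = 11000100 → 2-byte char #4 = C4 8A.
Offset 12: leading byte 0xE2 = 11100010 → 3-byte char #5 = E2 89 94.
Leading byte 0xE2 = 11100010 matches 1110xxxx → 3-byte sequence.
Byte 1: 0xE2 = 11100010, payload 0010 (4 bits).
Byte 2: 0x89 = 10001001 (10xxxxxx ✓), payload 001001.
Byte 3: 0x94 = 10010100 (10xxxxxx ✓), payload 010100.
Concatenate: 0010001001010100 = 0x2254 (16 bits → U+2254).

U+2254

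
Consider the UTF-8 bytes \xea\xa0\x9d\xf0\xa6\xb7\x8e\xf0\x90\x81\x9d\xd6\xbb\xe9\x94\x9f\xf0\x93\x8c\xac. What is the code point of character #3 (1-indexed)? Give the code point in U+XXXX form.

Offset 0: leading byte 0xEA = 11101010 → 3-byte char #1 = EA A0 9D.
Offset 3: leading byte 0xF0 = 11110000 → 4-byte char #2 = F0 A6 B7 8E.
Offset 7: leading byte 0xF0 = 11110000 → 4-byte char #3 = F0 90 81 9D.
Leading byte 0xF0 = 11110000 matches 11110xxx → 4-byte sequence.
Byte 1: 0xF0 = 11110000, payload 000 (3 bits).
Byte 2: 0x90 = 10010000 (10xxxxxx ✓), payload 010000.
Byte 3: 0x81 = 10000001 (10xxxxxx ✓), payload 000001.
Byte 4: 0x9D = 10011101 (10xxxxxx ✓), payload 011101.
Concatenate: 000010000000001011101 = 0x1005D (21 bits → U+1005D).

U+1005D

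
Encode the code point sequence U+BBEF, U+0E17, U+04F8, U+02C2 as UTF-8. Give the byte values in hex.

U+BBEF: 3-byte form → EB AF AF.
U+0E17: 3-byte form → E0 B8 97.
U+04F8: 2-byte form → D3 B8.
U+02C2: 2-byte form → CB 82.
Concatenated (10 bytes): EB AF AF E0 B8 97 D3 B8 CB 82.

EB AF AF E0 B8 97 D3 B8 CB 82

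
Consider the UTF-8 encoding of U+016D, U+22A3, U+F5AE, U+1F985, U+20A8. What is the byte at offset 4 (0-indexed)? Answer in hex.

U+016D → 2-byte form C5 AD at offsets 0–1.
U+22A3 → 3-byte form E2 8A A3 at offsets 2–4.
Offset 4 falls in char 2's range; it's byte 3 of E2 8A A3 = 0xA3.

0xA3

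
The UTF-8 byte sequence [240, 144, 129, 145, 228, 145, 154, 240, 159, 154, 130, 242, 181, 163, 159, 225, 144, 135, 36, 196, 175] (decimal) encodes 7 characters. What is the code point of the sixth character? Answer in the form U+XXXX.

U+0024

Offset 0: leading byte 0xF0 = 11110000 → 4-byte char #1 = F0 90 81 91.
Offset 4: leading byte 0xE4 = 11100100 → 3-byte char #2 = E4 91 9A.
Offset 7: leading byte 0xF0 = 11110000 → 4-byte char #3 = F0 9F 9A 82.
Offset 11: leading byte 0xF2 = 11110010 → 4-byte char #4 = F2 B5 A3 9F.
Offset 15: leading byte 0xE1 = 11100001 → 3-byte char #5 = E1 90 87.
Offset 18: leading byte 0x24 = 00100100 → 1-byte char #6 = 24.
Leading byte 0x24 = 00100100 matches 0xxxxxxx → 1-byte sequence.
Byte 1: 0x24 = 00100100, payload 0100100 (7 bits).
Concatenate: 0100100 = 0x24 (7 bits → U+0024).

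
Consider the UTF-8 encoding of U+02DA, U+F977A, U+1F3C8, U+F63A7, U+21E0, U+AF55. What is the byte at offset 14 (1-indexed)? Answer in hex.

1-indexed offset 14 is 0-indexed offset 13.
U+02DA → 2-byte form CB 9A at offsets 0–1.
U+F977A → 4-byte form F3 B9 9D BA at offsets 2–5.
U+1F3C8 → 4-byte form F0 9F 8F 88 at offsets 6–9.
U+F63A7 → 4-byte form F3 B6 8E A7 at offsets 10–13.
Offset 13 falls in char 4's range; it's byte 4 of F3 B6 8E A7 = 0xA7.

0xA7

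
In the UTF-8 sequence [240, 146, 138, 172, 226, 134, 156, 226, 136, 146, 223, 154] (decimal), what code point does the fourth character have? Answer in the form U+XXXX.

U+07DA

Offset 0: leading byte 0xF0 = 11110000 → 4-byte char #1 = F0 92 8A AC.
Offset 4: leading byte 0xE2 = 11100010 → 3-byte char #2 = E2 86 9C.
Offset 7: leading byte 0xE2 = 11100010 → 3-byte char #3 = E2 88 92.
Offset 10: leading byte 0xDF = 11011111 → 2-byte char #4 = DF 9A.
Leading byte 0xDF = 11011111 matches 110xxxxx → 2-byte sequence.
Byte 1: 0xDF = 11011111, payload 11111 (5 bits).
Byte 2: 0x9A = 10011010 (10xxxxxx ✓), payload 011010.
Concatenate: 11111011010 = 0x7DA (11 bits → U+07DA).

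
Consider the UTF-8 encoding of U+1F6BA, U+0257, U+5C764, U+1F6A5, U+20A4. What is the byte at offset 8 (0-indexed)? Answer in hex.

0x9D

U+1F6BA → 4-byte form F0 9F 9A BA at offsets 0–3.
U+0257 → 2-byte form C9 97 at offsets 4–5.
U+5C764 → 4-byte form F1 9C 9D A4 at offsets 6–9.
Offset 8 falls in char 3's range; it's byte 3 of F1 9C 9D A4 = 0x9D.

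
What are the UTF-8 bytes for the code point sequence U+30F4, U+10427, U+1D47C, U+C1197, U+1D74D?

U+30F4: 3-byte form → E3 83 B4.
U+10427: 4-byte form → F0 90 90 A7.
U+1D47C: 4-byte form → F0 9D 91 BC.
U+C1197: 4-byte form → F3 81 86 97.
U+1D74D: 4-byte form → F0 9D 9D 8D.
Concatenated (19 bytes): E3 83 B4 F0 90 90 A7 F0 9D 91 BC F3 81 86 97 F0 9D 9D 8D.

E3 83 B4 F0 90 90 A7 F0 9D 91 BC F3 81 86 97 F0 9D 9D 8D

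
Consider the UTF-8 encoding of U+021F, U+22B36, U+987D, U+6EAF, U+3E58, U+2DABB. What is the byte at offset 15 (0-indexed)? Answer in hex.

U+021F → 2-byte form C8 9F at offsets 0–1.
U+22B36 → 4-byte form F0 A2 AC B6 at offsets 2–5.
U+987D → 3-byte form E9 A1 BD at offsets 6–8.
U+6EAF → 3-byte form E6 BA AF at offsets 9–11.
U+3E58 → 3-byte form E3 B9 98 at offsets 12–14.
U+2DABB → 4-byte form F0 AD AA BB at offsets 15–18.
Offset 15 falls in char 6's range; it's byte 1 of F0 AD AA BB = 0xF0.

0xF0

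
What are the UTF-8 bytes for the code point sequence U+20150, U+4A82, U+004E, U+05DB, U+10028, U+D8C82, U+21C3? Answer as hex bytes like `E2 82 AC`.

U+20150: 4-byte form → F0 A0 85 90.
U+4A82: 3-byte form → E4 AA 82.
U+004E: 1-byte form → 4E.
U+05DB: 2-byte form → D7 9B.
U+10028: 4-byte form → F0 90 80 A8.
U+D8C82: 4-byte form → F3 98 B2 82.
U+21C3: 3-byte form → E2 87 83.
Concatenated (21 bytes): F0 A0 85 90 E4 AA 82 4E D7 9B F0 90 80 A8 F3 98 B2 82 E2 87 83.

F0 A0 85 90 E4 AA 82 4E D7 9B F0 90 80 A8 F3 98 B2 82 E2 87 83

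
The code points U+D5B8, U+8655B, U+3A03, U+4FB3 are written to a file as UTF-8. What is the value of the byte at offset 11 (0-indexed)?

U+D5B8 → 3-byte form ED 96 B8 at offsets 0–2.
U+8655B → 4-byte form F2 86 95 9B at offsets 3–6.
U+3A03 → 3-byte form E3 A8 83 at offsets 7–9.
U+4FB3 → 3-byte form E4 BE B3 at offsets 10–12.
Offset 11 falls in char 4's range; it's byte 2 of E4 BE B3 = 0xBE.

0xBE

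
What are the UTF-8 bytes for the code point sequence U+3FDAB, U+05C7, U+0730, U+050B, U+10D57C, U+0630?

F0 BF B6 AB D7 87 DC B0 D4 8B F4 8D 95 BC D8 B0

U+3FDAB: 4-byte form → F0 BF B6 AB.
U+05C7: 2-byte form → D7 87.
U+0730: 2-byte form → DC B0.
U+050B: 2-byte form → D4 8B.
U+10D57C: 4-byte form → F4 8D 95 BC.
U+0630: 2-byte form → D8 B0.
Concatenated (16 bytes): F0 BF B6 AB D7 87 DC B0 D4 8B F4 8D 95 BC D8 B0.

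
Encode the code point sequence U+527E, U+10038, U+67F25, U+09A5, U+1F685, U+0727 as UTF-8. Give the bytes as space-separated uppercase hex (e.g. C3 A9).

U+527E: 3-byte form → E5 89 BE.
U+10038: 4-byte form → F0 90 80 B8.
U+67F25: 4-byte form → F1 A7 BC A5.
U+09A5: 3-byte form → E0 A6 A5.
U+1F685: 4-byte form → F0 9F 9A 85.
U+0727: 2-byte form → DC A7.
Concatenated (20 bytes): E5 89 BE F0 90 80 B8 F1 A7 BC A5 E0 A6 A5 F0 9F 9A 85 DC A7.

E5 89 BE F0 90 80 B8 F1 A7 BC A5 E0 A6 A5 F0 9F 9A 85 DC A7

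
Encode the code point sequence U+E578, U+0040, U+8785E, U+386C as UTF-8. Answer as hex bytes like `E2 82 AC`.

EE 95 B8 40 F2 87 A1 9E E3 A1 AC

U+E578: 3-byte form → EE 95 B8.
U+0040: 1-byte form → 40.
U+8785E: 4-byte form → F2 87 A1 9E.
U+386C: 3-byte form → E3 A1 AC.
Concatenated (11 bytes): EE 95 B8 40 F2 87 A1 9E E3 A1 AC.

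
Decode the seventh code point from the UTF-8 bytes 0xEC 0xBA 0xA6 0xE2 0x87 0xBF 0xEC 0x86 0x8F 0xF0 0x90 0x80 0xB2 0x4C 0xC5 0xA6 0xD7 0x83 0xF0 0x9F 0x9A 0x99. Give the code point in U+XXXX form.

U+05C3

Offset 0: leading byte 0xEC = 11101100 → 3-byte char #1 = EC BA A6.
Offset 3: leading byte 0xE2 = 11100010 → 3-byte char #2 = E2 87 BF.
Offset 6: leading byte 0xEC = 11101100 → 3-byte char #3 = EC 86 8F.
Offset 9: leading byte 0xF0 = 11110000 → 4-byte char #4 = F0 90 80 B2.
Offset 13: leading byte 0x4C = 01001100 → 1-byte char #5 = 4C.
Offset 14: leading byte 0xC5 = 11000101 → 2-byte char #6 = C5 A6.
Offset 16: leading byte 0xD7 = 11010111 → 2-byte char #7 = D7 83.
Leading byte 0xD7 = 11010111 matches 110xxxxx → 2-byte sequence.
Byte 1: 0xD7 = 11010111, payload 10111 (5 bits).
Byte 2: 0x83 = 10000011 (10xxxxxx ✓), payload 000011.
Concatenate: 10111000011 = 0x5C3 (11 bits → U+05C3).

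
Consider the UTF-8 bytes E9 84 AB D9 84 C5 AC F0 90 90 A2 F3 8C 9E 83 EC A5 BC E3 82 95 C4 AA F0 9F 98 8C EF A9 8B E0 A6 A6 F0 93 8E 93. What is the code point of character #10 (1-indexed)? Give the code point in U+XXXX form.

U+FA4B

Offset 0: leading byte 0xE9 = 11101001 → 3-byte char #1 = E9 84 AB.
Offset 3: leading byte 0xD9 = 11011001 → 2-byte char #2 = D9 84.
Offset 5: leading byte 0xC5 = 11000101 → 2-byte char #3 = C5 AC.
Offset 7: leading byte 0xF0 = 11110000 → 4-byte char #4 = F0 90 90 A2.
Offset 11: leading byte 0xF3 = 11110011 → 4-byte char #5 = F3 8C 9E 83.
Offset 15: leading byte 0xEC = 11101100 → 3-byte char #6 = EC A5 BC.
Offset 18: leading byte 0xE3 = 11100011 → 3-byte char #7 = E3 82 95.
Offset 21: leading byte 0xC4 = 11000100 → 2-byte char #8 = C4 AA.
Offset 23: leading byte 0xF0 = 11110000 → 4-byte char #9 = F0 9F 98 8C.
Offset 27: leading byte 0xEF = 11101111 → 3-byte char #10 = EF A9 8B.
Leading byte 0xEF = 11101111 matches 1110xxxx → 3-byte sequence.
Byte 1: 0xEF = 11101111, payload 1111 (4 bits).
Byte 2: 0xA9 = 10101001 (10xxxxxx ✓), payload 101001.
Byte 3: 0x8B = 10001011 (10xxxxxx ✓), payload 001011.
Concatenate: 1111101001001011 = 0xFA4B (16 bits → U+FA4B).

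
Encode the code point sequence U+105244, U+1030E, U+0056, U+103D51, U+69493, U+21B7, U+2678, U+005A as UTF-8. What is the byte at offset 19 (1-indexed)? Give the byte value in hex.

0x86

1-indexed offset 19 is 0-indexed offset 18.
U+105244 → 4-byte form F4 85 89 84 at offsets 0–3.
U+1030E → 4-byte form F0 90 8C 8E at offsets 4–7.
U+0056 → 1-byte form 56 at offsets 8–8.
U+103D51 → 4-byte form F4 83 B5 91 at offsets 9–12.
U+69493 → 4-byte form F1 A9 92 93 at offsets 13–16.
U+21B7 → 3-byte form E2 86 B7 at offsets 17–19.
Offset 18 falls in char 6's range; it's byte 2 of E2 86 B7 = 0x86.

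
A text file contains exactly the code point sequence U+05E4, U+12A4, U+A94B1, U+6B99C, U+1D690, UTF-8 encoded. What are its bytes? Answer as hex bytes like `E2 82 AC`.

D7 A4 E1 8A A4 F2 A9 92 B1 F1 AB A6 9C F0 9D 9A 90

U+05E4: 2-byte form → D7 A4.
U+12A4: 3-byte form → E1 8A A4.
U+A94B1: 4-byte form → F2 A9 92 B1.
U+6B99C: 4-byte form → F1 AB A6 9C.
U+1D690: 4-byte form → F0 9D 9A 90.
Concatenated (17 bytes): D7 A4 E1 8A A4 F2 A9 92 B1 F1 AB A6 9C F0 9D 9A 90.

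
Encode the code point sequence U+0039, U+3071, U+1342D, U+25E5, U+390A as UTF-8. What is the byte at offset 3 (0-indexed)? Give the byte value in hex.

0xB1

U+0039 → 1-byte form 39 at offsets 0–0.
U+3071 → 3-byte form E3 81 B1 at offsets 1–3.
Offset 3 falls in char 2's range; it's byte 3 of E3 81 B1 = 0xB1.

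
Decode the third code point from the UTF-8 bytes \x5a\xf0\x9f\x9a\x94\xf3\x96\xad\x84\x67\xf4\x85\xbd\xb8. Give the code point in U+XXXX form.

Offset 0: leading byte 0x5A = 01011010 → 1-byte char #1 = 5A.
Offset 1: leading byte 0xF0 = 11110000 → 4-byte char #2 = F0 9F 9A 94.
Offset 5: leading byte 0xF3 = 11110011 → 4-byte char #3 = F3 96 AD 84.
Leading byte 0xF3 = 11110011 matches 11110xxx → 4-byte sequence.
Byte 1: 0xF3 = 11110011, payload 011 (3 bits).
Byte 2: 0x96 = 10010110 (10xxxxxx ✓), payload 010110.
Byte 3: 0xAD = 10101101 (10xxxxxx ✓), payload 101101.
Byte 4: 0x84 = 10000100 (10xxxxxx ✓), payload 000100.
Concatenate: 011010110101101000100 = 0xD6B44 (21 bits → U+D6B44).

U+D6B44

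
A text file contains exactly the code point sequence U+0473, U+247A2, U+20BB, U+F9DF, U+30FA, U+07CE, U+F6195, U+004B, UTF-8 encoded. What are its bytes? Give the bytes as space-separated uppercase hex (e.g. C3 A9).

D1 B3 F0 A4 9E A2 E2 82 BB EF A7 9F E3 83 BA DF 8E F3 B6 86 95 4B

U+0473: 2-byte form → D1 B3.
U+247A2: 4-byte form → F0 A4 9E A2.
U+20BB: 3-byte form → E2 82 BB.
U+F9DF: 3-byte form → EF A7 9F.
U+30FA: 3-byte form → E3 83 BA.
U+07CE: 2-byte form → DF 8E.
U+F6195: 4-byte form → F3 B6 86 95.
U+004B: 1-byte form → 4B.
Concatenated (22 bytes): D1 B3 F0 A4 9E A2 E2 82 BB EF A7 9F E3 83 BA DF 8E F3 B6 86 95 4B.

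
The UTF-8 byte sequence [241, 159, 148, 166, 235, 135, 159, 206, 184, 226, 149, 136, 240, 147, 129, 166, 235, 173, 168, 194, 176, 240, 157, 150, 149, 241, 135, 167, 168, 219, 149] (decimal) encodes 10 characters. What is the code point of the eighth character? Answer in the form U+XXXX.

Offset 0: leading byte 0xF1 = 11110001 → 4-byte char #1 = F1 9F 94 A6.
Offset 4: leading byte 0xEB = 11101011 → 3-byte char #2 = EB 87 9F.
Offset 7: leading byte 0xCE = 11001110 → 2-byte char #3 = CE B8.
Offset 9: leading byte 0xE2 = 11100010 → 3-byte char #4 = E2 95 88.
Offset 12: leading byte 0xF0 = 11110000 → 4-byte char #5 = F0 93 81 A6.
Offset 16: leading byte 0xEB = 11101011 → 3-byte char #6 = EB AD A8.
Offset 19: leading byte 0xC2 = 11000010 → 2-byte char #7 = C2 B0.
Offset 21: leading byte 0xF0 = 11110000 → 4-byte char #8 = F0 9D 96 95.
Leading byte 0xF0 = 11110000 matches 11110xxx → 4-byte sequence.
Byte 1: 0xF0 = 11110000, payload 000 (3 bits).
Byte 2: 0x9D = 10011101 (10xxxxxx ✓), payload 011101.
Byte 3: 0x96 = 10010110 (10xxxxxx ✓), payload 010110.
Byte 4: 0x95 = 10010101 (10xxxxxx ✓), payload 010101.
Concatenate: 000011101010110010101 = 0x1D595 (21 bits → U+1D595).

U+1D595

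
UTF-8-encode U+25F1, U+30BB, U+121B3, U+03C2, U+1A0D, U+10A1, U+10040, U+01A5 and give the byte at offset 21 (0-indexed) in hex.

0x80

U+25F1 → 3-byte form E2 97 B1 at offsets 0–2.
U+30BB → 3-byte form E3 82 BB at offsets 3–5.
U+121B3 → 4-byte form F0 92 86 B3 at offsets 6–9.
U+03C2 → 2-byte form CF 82 at offsets 10–11.
U+1A0D → 3-byte form E1 A8 8D at offsets 12–14.
U+10A1 → 3-byte form E1 82 A1 at offsets 15–17.
U+10040 → 4-byte form F0 90 81 80 at offsets 18–21.
Offset 21 falls in char 7's range; it's byte 4 of F0 90 81 80 = 0x80.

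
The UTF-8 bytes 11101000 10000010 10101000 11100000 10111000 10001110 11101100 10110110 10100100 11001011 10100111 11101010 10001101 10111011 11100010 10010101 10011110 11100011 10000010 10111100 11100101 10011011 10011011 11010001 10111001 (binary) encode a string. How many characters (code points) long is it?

9

Byte at offset 0: 0xE8 = 11101000 → 3-byte char (#1). Advance 3.
Byte at offset 3: 0xE0 = 11100000 → 3-byte char (#2). Advance 3.
Byte at offset 6: 0xEC = 11101100 → 3-byte char (#3). Advance 3.
Byte at offset 9: 0xCB = 11001011 → 2-byte char (#4). Advance 2.
Byte at offset 11: 0xEA = 11101010 → 3-byte char (#5). Advance 3.
Byte at offset 14: 0xE2 = 11100010 → 3-byte char (#6). Advance 3.
Byte at offset 17: 0xE3 = 11100011 → 3-byte char (#7). Advance 3.
Byte at offset 20: 0xE5 = 11100101 → 3-byte char (#8). Advance 3.
Byte at offset 23: 0xD1 = 11010001 → 2-byte char (#9). Advance 2.
Reached end at offset 25 after 9 code points.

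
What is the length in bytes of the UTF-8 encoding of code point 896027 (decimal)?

4

U+DAC1B = 0xDAC1B. UTF-8 uses 1 byte below 0x80, 2 below 0x800, 3 below 0x10000, 4 up to 0x10FFFF. 0xDAC1B is in U+10000–U+10FFFF → 4 bytes.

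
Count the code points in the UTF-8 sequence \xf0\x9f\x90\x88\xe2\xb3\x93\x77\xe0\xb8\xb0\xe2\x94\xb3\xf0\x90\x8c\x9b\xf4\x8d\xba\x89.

Byte at offset 0: 0xF0 = 11110000 → 4-byte char (#1). Advance 4.
Byte at offset 4: 0xE2 = 11100010 → 3-byte char (#2). Advance 3.
Byte at offset 7: 0x77 = 01110111 → 1-byte char (#3). Advance 1.
Byte at offset 8: 0xE0 = 11100000 → 3-byte char (#4). Advance 3.
Byte at offset 11: 0xE2 = 11100010 → 3-byte char (#5). Advance 3.
Byte at offset 14: 0xF0 = 11110000 → 4-byte char (#6). Advance 4.
Byte at offset 18: 0xF4 = 11110100 → 4-byte char (#7). Advance 4.
Reached end at offset 22 after 7 code points.

7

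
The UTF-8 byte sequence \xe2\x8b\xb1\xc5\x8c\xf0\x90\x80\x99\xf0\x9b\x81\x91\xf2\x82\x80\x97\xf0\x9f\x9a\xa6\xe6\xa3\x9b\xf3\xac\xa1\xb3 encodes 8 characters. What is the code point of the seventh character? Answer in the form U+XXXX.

U+68DB

Offset 0: leading byte 0xE2 = 11100010 → 3-byte char #1 = E2 8B B1.
Offset 3: leading byte 0xC5 = 11000101 → 2-byte char #2 = C5 8C.
Offset 5: leading byte 0xF0 = 11110000 → 4-byte char #3 = F0 90 80 99.
Offset 9: leading byte 0xF0 = 11110000 → 4-byte char #4 = F0 9B 81 91.
Offset 13: leading byte 0xF2 = 11110010 → 4-byte char #5 = F2 82 80 97.
Offset 17: leading byte 0xF0 = 11110000 → 4-byte char #6 = F0 9F 9A A6.
Offset 21: leading byte 0xE6 = 11100110 → 3-byte char #7 = E6 A3 9B.
Leading byte 0xE6 = 11100110 matches 1110xxxx → 3-byte sequence.
Byte 1: 0xE6 = 11100110, payload 0110 (4 bits).
Byte 2: 0xA3 = 10100011 (10xxxxxx ✓), payload 100011.
Byte 3: 0x9B = 10011011 (10xxxxxx ✓), payload 011011.
Concatenate: 0110100011011011 = 0x68DB (16 bits → U+68DB).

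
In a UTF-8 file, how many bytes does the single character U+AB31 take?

3

U+AB31 = 0xAB31. UTF-8 uses 1 byte below 0x80, 2 below 0x800, 3 below 0x10000, 4 up to 0x10FFFF. 0xAB31 is in U+0800–U+FFFF → 3 bytes.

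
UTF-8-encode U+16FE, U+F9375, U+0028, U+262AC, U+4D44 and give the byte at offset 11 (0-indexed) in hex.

0xAC

U+16FE → 3-byte form E1 9B BE at offsets 0–2.
U+F9375 → 4-byte form F3 B9 8D B5 at offsets 3–6.
U+0028 → 1-byte form 28 at offsets 7–7.
U+262AC → 4-byte form F0 A6 8A AC at offsets 8–11.
Offset 11 falls in char 4's range; it's byte 4 of F0 A6 8A AC = 0xAC.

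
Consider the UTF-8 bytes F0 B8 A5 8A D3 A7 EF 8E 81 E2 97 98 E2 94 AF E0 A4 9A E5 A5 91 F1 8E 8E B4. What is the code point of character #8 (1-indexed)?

Offset 0: leading byte 0xF0 = 11110000 → 4-byte char #1 = F0 B8 A5 8A.
Offset 4: leading byte 0xD3 = 11010011 → 2-byte char #2 = D3 A7.
Offset 6: leading byte 0xEF = 11101111 → 3-byte char #3 = EF 8E 81.
Offset 9: leading byte 0xE2 = 11100010 → 3-byte char #4 = E2 97 98.
Offset 12: leading byte 0xE2 = 11100010 → 3-byte char #5 = E2 94 AF.
Offset 15: leading byte 0xE0 = 11100000 → 3-byte char #6 = E0 A4 9A.
Offset 18: leading byte 0xE5 = 11100101 → 3-byte char #7 = E5 A5 91.
Offset 21: leading byte 0xF1 = 11110001 → 4-byte char #8 = F1 8E 8E B4.
Leading byte 0xF1 = 11110001 matches 11110xxx → 4-byte sequence.
Byte 1: 0xF1 = 11110001, payload 001 (3 bits).
Byte 2: 0x8E = 10001110 (10xxxxxx ✓), payload 001110.
Byte 3: 0x8E = 10001110 (10xxxxxx ✓), payload 001110.
Byte 4: 0xB4 = 10110100 (10xxxxxx ✓), payload 110100.
Concatenate: 001001110001110110100 = 0x4E3B4 (21 bits → U+4E3B4).

U+4E3B4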